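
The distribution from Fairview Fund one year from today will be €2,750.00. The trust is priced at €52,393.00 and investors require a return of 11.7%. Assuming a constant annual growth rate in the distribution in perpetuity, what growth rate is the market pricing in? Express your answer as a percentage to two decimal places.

6.45%

P = D₁/(r−g) ⇒ g = r − D₁/P = 0.117 − €2,750.00/€52,393.00 = 0.064512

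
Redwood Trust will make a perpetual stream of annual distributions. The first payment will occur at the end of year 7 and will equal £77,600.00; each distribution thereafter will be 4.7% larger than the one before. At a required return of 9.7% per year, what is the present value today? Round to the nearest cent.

£890536.97

Value at end of year 6: C₁ / (r − g) = £77,600.00 / (0.097 − 0.047) = £1,552,000.0000
Discount to today: PV = £1,552,000.0000 / (1 + 0.097)^6 = £1,552,000.0000 / 1.742769 = £890,536.97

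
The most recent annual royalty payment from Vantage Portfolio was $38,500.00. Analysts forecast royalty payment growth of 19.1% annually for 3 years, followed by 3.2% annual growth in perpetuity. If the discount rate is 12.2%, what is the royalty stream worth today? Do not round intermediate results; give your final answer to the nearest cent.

D_1 = 45853.50000
D_2 = 54611.51850
D_3 = 65042.31853
Terminal value at year 3: TV = D_3×(1+g_2)/(r−g_2) = 67123.67273/0.09 = 745818.58585
P_0 = D_1/(1+r)^1 + D_2/(1+r)^2 + D_3/(1+r)^3 + TV/(1+r)^3
    = 40867.64706 + 43380.89808 + 46048.70732 + 528025.17729 = 658322.42975

$658322.43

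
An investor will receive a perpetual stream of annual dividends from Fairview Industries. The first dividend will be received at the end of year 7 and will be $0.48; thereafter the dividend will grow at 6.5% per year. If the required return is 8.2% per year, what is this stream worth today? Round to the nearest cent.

Value at end of year 6: C₁ / (r − g) = $0.48 / (0.082 − 0.065) = $28.2353
Discount to today: PV = $28.2353 / (1 + 0.082)^6 = $28.2353 / 1.604588 = $17.60

$17.60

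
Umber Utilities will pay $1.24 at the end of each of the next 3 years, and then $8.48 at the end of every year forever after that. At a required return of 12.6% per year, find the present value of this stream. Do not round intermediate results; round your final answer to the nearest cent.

$50.09

PV of 3-year annuity: $1.24 × [1 − (1+0.126)^−3] / 0.126 = 2.94783
Perpetuity value at year 3: $8.48 / 0.126 = 67.30159
PV of perpetuity: 67.30159 / (1+0.126)^3 = 47.14223
Total PV = 2.94783 + 47.14223 = 50.09006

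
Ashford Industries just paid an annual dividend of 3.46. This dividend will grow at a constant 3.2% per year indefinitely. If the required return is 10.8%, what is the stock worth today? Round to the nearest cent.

D₁ = D₀ × (1 + g) = 3.46 × 1.032 = 3.5707
Growing perpetuity: P = D₁ / (r − g) = 3.5707 / (0.108 − 0.032) = 46.98

46.98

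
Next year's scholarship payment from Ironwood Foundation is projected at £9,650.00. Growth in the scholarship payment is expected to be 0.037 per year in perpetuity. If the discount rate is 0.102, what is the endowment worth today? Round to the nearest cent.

Growing perpetuity: P = D₁ / (r − g) = £9,650.0000 / (0.102 − 0.037) = £148,461.54

£148461.54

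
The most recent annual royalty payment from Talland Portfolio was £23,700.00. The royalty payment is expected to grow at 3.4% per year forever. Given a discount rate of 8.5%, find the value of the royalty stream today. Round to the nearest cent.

D₁ = D₀ × (1 + g) = £23,700.00 × 1.034 = £24,505.8000
Growing perpetuity: P = D₁ / (r − g) = £24,505.8000 / (0.085 − 0.034) = £480,505.88

£480505.88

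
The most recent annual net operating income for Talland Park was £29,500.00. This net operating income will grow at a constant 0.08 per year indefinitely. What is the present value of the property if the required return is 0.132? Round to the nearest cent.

£612692.31

D₁ = D₀ × (1 + g) = £29,500.00 × 1.08 = £31,860.0000
Growing perpetuity: P = D₁ / (r − g) = £31,860.0000 / (0.132 − 0.08) = £612,692.31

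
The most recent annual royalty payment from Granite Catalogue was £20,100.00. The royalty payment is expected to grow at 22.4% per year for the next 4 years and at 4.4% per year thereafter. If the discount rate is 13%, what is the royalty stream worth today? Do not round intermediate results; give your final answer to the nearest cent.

£434470.06

D_1 = 24602.40000
D_2 = 30113.33760
D_3 = 36858.72522
D_4 = 45115.07967
Terminal value at year 4: TV = D_4×(1+g_2)/(r−g_2) = 47100.14318/0.086 = 547676.08346
P_0 = D_1/(1+r)^1 + D_2/(1+r)^2 + D_3/(1+r)^3 + D_4/(1+r)^4 + TV/(1+r)^4
    = 21772.03540 + 23583.16047 + 25544.94550 + 27669.92326 + 335899.99869 = 434470.06332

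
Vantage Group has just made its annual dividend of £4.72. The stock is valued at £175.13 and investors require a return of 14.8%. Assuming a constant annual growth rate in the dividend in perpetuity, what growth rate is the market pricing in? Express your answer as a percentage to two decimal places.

11.79%

P = D₀(1+g)/(r−g) ⇒ P(r−g) = D₀(1+g) ⇒ g(P+D₀) = P·r − D₀
g = (P·r − D₀)/(P + D₀) = (£175.13×0.148 − £4.72) / (£175.13 + £4.72) = 0.117872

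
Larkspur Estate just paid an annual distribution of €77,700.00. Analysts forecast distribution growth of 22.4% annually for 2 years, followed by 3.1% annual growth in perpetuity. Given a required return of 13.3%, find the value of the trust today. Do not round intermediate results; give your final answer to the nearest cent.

€1091228.95

D_1 = 95104.80000
D_2 = 116408.27520
Terminal value at year 2: TV = D_2×(1+g_2)/(r−g_2) = 120016.93173/0.102 = 1176636.58560
P_0 = D_1/(1+r)^1 + D_2/(1+r)^2 + TV/(1+r)^2
    = 83940.68844 + 90682.61487 + 916605.64638 = 1091228.94969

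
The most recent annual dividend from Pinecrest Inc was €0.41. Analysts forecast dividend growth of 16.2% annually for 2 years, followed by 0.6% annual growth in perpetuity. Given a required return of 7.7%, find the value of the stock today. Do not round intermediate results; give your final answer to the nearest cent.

D_1 = 0.47642
D_2 = 0.55360
Terminal value at year 2: TV = D_2×(1+g_2)/(r−g_2) = 0.55692/0.071 = 7.84397
P_0 = D_1/(1+r)^1 + D_2/(1+r)^2 + TV/(1+r)^2
    = 0.44236 + 0.47727 + 6.76245 = 7.68208

€7.68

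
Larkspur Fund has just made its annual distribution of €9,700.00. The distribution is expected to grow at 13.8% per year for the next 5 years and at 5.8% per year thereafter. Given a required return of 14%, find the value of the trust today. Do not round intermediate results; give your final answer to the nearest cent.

€172305.00

D_1 = 11038.60000
D_2 = 12561.92680
D_3 = 14295.47270
D_4 = 16268.24793
D_5 = 18513.26615
Terminal value at year 5: TV = D_5×(1+g_2)/(r−g_2) = 19587.03558/0.082 = 238866.28758
P_0 = D_1/(1+r)^1 + D_2/(1+r)^2 + D_3/(1+r)^3 + D_4/(1+r)^4 + D_5/(1+r)^5 + TV/(1+r)^5
    = 9682.98246 + 9665.99477 + 9649.03688 + 9632.10875 + 9615.21031 + 124059.66474 = 172304.99791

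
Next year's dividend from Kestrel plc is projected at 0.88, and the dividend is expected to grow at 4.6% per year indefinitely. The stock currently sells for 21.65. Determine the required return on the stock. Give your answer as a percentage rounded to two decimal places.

P = D₁/(r − g) ⇒ r = D₁/P + g = 0.8800/21.65 + 0.046 = 0.040647 + 0.046 = 0.086647

8.66%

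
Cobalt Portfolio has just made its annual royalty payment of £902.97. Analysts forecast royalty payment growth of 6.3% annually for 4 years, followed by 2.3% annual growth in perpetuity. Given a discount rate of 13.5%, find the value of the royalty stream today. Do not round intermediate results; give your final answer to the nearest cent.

D_1 = 959.85711
D_2 = 1020.32811
D_3 = 1084.60878
D_4 = 1152.93913
Terminal value at year 4: TV = D_4×(1+g_2)/(r−g_2) = 1179.45673/0.112 = 10530.86368
P_0 = D_1/(1+r)^1 + D_2/(1+r)^2 + D_3/(1+r)^3 + D_4/(1+r)^4 + TV/(1+r)^4
    = 845.68908 + 792.04185 + 741.79778 + 694.74101 + 6345.71473 = 9419.98445

£9419.98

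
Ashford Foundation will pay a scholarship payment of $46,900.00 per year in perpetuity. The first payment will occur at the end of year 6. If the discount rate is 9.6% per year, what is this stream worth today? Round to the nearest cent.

Value at end of year 5: C / r = $46,900.00 / 0.096 = $488,541.6667
Discount to today: PV = $488,541.6667 / (1 + 0.096)^5 = $488,541.6667 / 1.581440 = $308,922.00

$308922.00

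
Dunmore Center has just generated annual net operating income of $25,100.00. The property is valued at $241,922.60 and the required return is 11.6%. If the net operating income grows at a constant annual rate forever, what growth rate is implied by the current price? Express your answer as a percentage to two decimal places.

1.11%

P = D₀(1+g)/(r−g) ⇒ P(r−g) = D₀(1+g) ⇒ g(P+D₀) = P·r − D₀
g = (P·r − D₀)/(P + D₀) = ($241,922.60×0.116 − $25,100.00) / ($241,922.60 + $25,100.00) = 0.011097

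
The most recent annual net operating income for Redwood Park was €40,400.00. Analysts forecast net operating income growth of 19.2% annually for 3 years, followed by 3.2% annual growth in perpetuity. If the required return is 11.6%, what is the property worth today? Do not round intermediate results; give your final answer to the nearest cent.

D_1 = 48156.80000
D_2 = 57402.90560
D_3 = 68424.26348
Terminal value at year 3: TV = D_3×(1+g_2)/(r−g_2) = 70613.83991/0.084 = 840640.95127
P_0 = D_1/(1+r)^1 + D_2/(1+r)^2 + D_3/(1+r)^3 + TV/(1+r)^3
    = 43151.25448 + 46089.87038 + 49228.60707 + 604808.60113 = 743278.33306

€743278.33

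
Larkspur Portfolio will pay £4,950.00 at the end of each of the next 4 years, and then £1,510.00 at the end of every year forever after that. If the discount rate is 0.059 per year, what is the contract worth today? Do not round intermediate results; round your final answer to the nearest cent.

PV of 4-year annuity: £4,950.00 × [1 − (1+0.059)^−4] / 0.059 = 17191.62193
Perpetuity value at year 4: £1,510.00 / 0.059 = 25593.22034
PV of perpetuity: 25593.22034 / (1+0.059)^4 = 20348.90739
Total PV = 17191.62193 + 20348.90739 = 37540.52931

£37540.53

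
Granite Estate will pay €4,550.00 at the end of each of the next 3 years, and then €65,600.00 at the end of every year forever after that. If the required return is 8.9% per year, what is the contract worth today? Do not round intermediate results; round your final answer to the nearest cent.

PV of 3-year annuity: €4,550.00 × [1 − (1+0.089)^−3] / 0.089 = 11537.94822
Perpetuity value at year 3: €65,600.00 / 0.089 = 737078.65169
PV of perpetuity: 737078.65169 / (1+0.089)^3 = 570729.33234
Total PV = 11537.94822 + 570729.33234 = 582267.28056

€582267.28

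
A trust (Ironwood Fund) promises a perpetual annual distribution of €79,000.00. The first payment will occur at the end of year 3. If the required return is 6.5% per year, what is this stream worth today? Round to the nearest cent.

Value at end of year 2: C / r = €79,000.00 / 0.065 = €1,215,384.6154
Discount to today: PV = €1,215,384.6154 / (1 + 0.065)^2 = €1,215,384.6154 / 1.134225 = €1,071,555.13

€1071555.13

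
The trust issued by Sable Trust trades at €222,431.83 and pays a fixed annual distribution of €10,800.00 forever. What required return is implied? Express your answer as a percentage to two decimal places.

P = C/r ⇒ r = C/P = €10,800.00/€222,431.83 = 0.048554

4.86%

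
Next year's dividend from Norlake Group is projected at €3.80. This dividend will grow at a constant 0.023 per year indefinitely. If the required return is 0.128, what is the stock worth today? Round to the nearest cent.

Growing perpetuity: P = D₁ / (r − g) = €3.8000 / (0.128 − 0.023) = €36.19

€36.19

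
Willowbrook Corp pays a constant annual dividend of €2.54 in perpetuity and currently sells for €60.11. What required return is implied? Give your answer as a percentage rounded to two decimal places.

P = C/r ⇒ r = C/P = €2.54/€60.11 = 0.042256

4.23%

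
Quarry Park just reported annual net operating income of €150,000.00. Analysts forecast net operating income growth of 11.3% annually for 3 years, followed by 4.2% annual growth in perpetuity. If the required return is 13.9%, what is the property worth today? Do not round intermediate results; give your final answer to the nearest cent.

€1933260.06

D_1 = 166950.00000
D_2 = 185815.35000
D_3 = 206812.48455
Terminal value at year 3: TV = D_3×(1+g_2)/(r−g_2) = 215498.60890/0.097 = 2221635.14331
P_0 = D_1/(1+r)^1 + D_2/(1+r)^2 + D_3/(1+r)^3 + TV/(1+r)^3
    = 146575.94381 + 143230.04869 + 139960.53046 + 1503493.53340 = 1933260.05637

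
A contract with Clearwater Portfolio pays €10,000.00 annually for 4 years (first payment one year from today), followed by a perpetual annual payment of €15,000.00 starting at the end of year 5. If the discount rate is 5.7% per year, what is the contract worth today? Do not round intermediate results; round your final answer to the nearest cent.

€245712.68

PV of 4-year annuity: €10,000.00 × [1 − (1+0.057)^−4] / 0.057 = 34890.42655
Perpetuity value at year 4: €15,000.00 / 0.057 = 263157.89474
PV of perpetuity: 263157.89474 / (1+0.057)^4 = 210822.25492
Total PV = 34890.42655 + 210822.25492 = 245712.68146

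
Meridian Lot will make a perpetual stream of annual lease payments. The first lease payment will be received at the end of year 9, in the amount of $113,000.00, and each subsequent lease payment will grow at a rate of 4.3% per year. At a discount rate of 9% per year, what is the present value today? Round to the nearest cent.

Value at end of year 8: C₁ / (r − g) = $113,000.00 / (0.09 − 0.043) = $2,404,255.3191
Discount to today: PV = $2,404,255.3191 / (1 + 0.09)^8 = $2,404,255.3191 / 1.992563 = $1,206,614.67

$1206614.67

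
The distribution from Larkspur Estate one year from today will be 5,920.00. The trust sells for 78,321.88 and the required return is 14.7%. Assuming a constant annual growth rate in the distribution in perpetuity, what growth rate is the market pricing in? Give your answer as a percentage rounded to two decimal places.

P = D₁/(r−g) ⇒ g = r − D₁/P = 0.147 − 5,920.00/78,321.88 = 0.071414

7.14%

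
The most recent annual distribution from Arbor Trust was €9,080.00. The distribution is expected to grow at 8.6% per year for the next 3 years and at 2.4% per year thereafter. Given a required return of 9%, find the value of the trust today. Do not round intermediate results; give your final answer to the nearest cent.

€166372.88

D_1 = 9860.88000
D_2 = 10708.91568
D_3 = 11629.88243
Terminal value at year 3: TV = D_3×(1+g_2)/(r−g_2) = 11908.99961/0.066 = 180439.38798
P_0 = D_1/(1+r)^1 + D_2/(1+r)^2 + D_3/(1+r)^3 + TV/(1+r)^3
    = 9046.67890 + 9013.48008 + 8980.40309 + 139332.31455 = 166372.87661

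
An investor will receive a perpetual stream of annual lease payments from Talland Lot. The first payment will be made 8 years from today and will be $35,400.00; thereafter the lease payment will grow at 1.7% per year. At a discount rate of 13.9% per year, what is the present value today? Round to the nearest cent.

Value at end of year 7: C₁ / (r − g) = $35,400.00 / (0.139 − 0.017) = $290,163.9344
Discount to today: PV = $290,163.9344 / (1 + 0.139)^7 = $290,163.9344 / 2.486944 = $116,674.88

$116674.88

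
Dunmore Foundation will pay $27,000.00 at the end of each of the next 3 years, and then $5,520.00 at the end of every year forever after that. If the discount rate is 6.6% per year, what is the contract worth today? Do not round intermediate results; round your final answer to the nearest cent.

$140421.19

PV of 3-year annuity: $27,000.00 × [1 − (1+0.066)^−3] / 0.066 = 71377.57024
Perpetuity value at year 3: $5,520.00 / 0.066 = 83636.36364
PV of perpetuity: 83636.36364 / (1+0.066)^3 = 69043.61594
Total PV = 71377.57024 + 69043.61594 = 140421.18618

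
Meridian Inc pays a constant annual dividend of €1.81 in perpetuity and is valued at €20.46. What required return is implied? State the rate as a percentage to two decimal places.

P = C/r ⇒ r = C/P = €1.81/€20.46 = 0.088465

8.85%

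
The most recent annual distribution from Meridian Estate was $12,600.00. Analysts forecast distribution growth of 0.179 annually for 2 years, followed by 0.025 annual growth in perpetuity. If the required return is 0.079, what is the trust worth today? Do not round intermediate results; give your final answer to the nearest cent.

$314363.58

D_1 = 14855.40000
D_2 = 17514.51660
Terminal value at year 2: TV = D_2×(1+g_2)/(r−g_2) = 17952.37952/0.054 = 332451.47250
P_0 = D_1/(1+r)^1 + D_2/(1+r)^2 + TV/(1+r)^2
    = 13767.74791 + 15043.72084 + 285552.10863 = 314363.57739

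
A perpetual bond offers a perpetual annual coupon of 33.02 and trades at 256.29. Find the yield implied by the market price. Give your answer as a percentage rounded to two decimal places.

12.88%

P = C/r ⇒ r = C/P = 33.02/256.29 = 0.128838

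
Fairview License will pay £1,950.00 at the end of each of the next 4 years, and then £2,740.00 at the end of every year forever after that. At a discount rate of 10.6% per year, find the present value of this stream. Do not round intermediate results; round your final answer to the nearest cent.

£23377.04

PV of 4-year annuity: £1,950.00 × [1 − (1+0.106)^−4] / 0.106 = 6101.80095
Perpetuity value at year 4: £2,740.00 / 0.106 = 25849.05660
PV of perpetuity: 25849.05660 / (1+0.106)^4 = 17275.24398
Total PV = 6101.80095 + 17275.24398 = 23377.04493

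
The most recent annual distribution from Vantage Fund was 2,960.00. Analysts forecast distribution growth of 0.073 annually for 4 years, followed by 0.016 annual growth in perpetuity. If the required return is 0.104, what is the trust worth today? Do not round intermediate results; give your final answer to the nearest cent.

41526.62

D_1 = 3176.08000
D_2 = 3407.93384
D_3 = 3656.71301
D_4 = 3923.65306
Terminal value at year 4: TV = D_4×(1+g_2)/(r−g_2) = 3986.43151/0.088 = 45300.35806
P_0 = D_1/(1+r)^1 + D_2/(1+r)^2 + D_3/(1+r)^3 + D_4/(1+r)^4 + TV/(1+r)^4
    = 2876.88406 + 2796.10199 + 2717.58825 + 2641.27916 + 30494.76853 = 41526.62199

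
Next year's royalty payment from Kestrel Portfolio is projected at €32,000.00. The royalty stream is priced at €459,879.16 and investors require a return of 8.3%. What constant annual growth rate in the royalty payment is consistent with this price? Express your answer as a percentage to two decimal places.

1.34%

P = D₁/(r−g) ⇒ g = r − D₁/P = 0.083 − €32,000.00/€459,879.16 = 0.013417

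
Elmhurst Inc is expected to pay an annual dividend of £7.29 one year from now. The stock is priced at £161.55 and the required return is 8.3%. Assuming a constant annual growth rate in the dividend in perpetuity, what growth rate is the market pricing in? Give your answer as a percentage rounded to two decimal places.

P = D₁/(r−g) ⇒ g = r − D₁/P = 0.083 − £7.29/£161.55 = 0.037875

3.79%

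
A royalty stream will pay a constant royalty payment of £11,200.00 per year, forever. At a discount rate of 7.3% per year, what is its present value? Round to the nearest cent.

£153424.66

Level perpetuity: PV = C / r = £11,200.00 / 0.073 = £153,424.66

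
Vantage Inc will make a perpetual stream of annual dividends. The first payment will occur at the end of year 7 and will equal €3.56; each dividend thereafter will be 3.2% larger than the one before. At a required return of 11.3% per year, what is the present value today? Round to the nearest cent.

Value at end of year 6: C₁ / (r − g) = €3.56 / (0.113 − 0.032) = €43.9506
Discount to today: PV = €43.9506 / (1 + 0.113)^6 = €43.9506 / 1.900951 = €23.12

€23.12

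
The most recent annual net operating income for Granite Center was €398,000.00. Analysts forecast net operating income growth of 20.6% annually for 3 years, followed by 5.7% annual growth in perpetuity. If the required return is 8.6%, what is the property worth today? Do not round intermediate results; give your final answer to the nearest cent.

D_1 = 479988.00000
D_2 = 578865.52800
D_3 = 698111.82677
Terminal value at year 3: TV = D_3×(1+g_2)/(r−g_2) = 737904.20089/0.029 = 25444972.44461
P_0 = D_1/(1+r)^1 + D_2/(1+r)^2 + D_3/(1+r)^3 + TV/(1+r)^3
    = 441977.90055 + 490815.23763 + 545048.96555 + 19866095.05452 = 21343937.15825

€21343937.16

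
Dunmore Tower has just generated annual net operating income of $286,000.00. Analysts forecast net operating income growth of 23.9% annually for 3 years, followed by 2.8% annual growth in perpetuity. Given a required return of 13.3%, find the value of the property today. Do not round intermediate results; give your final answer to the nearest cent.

$4690586.30

D_1 = 354354.00000
D_2 = 439044.60600
D_3 = 543976.26683
Terminal value at year 3: TV = D_3×(1+g_2)/(r−g_2) = 559207.60231/0.105 = 5325786.68862
P_0 = D_1/(1+r)^1 + D_2/(1+r)^2 + D_3/(1+r)^3 + TV/(1+r)^3
    = 312757.28155 + 342017.89218 + 374016.03567 + 3661795.09210 = 4690586.30151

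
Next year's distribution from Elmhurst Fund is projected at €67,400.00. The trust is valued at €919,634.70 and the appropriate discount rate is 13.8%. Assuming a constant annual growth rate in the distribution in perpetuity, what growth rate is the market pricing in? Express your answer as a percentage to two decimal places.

P = D₁/(r−g) ⇒ g = r − D₁/P = 0.138 − €67,400.00/€919,634.70 = 0.064710

6.47%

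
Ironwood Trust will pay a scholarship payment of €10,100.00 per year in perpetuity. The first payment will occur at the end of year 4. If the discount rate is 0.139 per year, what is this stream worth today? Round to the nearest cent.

Value at end of year 3: C / r = €10,100.00 / 0.139 = €72,661.8705
Discount to today: PV = €72,661.8705 / (1 + 0.139)^3 = €72,661.8705 / 1.477649 = €49,173.98

€49173.98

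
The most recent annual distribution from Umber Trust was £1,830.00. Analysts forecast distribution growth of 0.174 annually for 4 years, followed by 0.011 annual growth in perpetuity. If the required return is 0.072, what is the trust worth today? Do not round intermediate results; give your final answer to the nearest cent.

£52862.98

D_1 = 2148.42000
D_2 = 2522.24508
D_3 = 2961.11572
D_4 = 3476.34986
Terminal value at year 4: TV = D_4×(1+g_2)/(r−g_2) = 3514.58971/0.061 = 57616.22473
P_0 = D_1/(1+r)^1 + D_2/(1+r)^2 + D_3/(1+r)^3 + D_4/(1+r)^4 + TV/(1+r)^4
    = 2004.12313 + 2194.81395 + 2403.64886 + 2632.35426 + 43628.03537 = 52862.97558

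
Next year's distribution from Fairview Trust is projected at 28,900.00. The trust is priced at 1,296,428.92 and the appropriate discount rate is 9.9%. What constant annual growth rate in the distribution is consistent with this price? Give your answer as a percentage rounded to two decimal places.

P = D₁/(r−g) ⇒ g = r − D₁/P = 0.099 − 28,900.00/1,296,428.92 = 0.076708

7.67%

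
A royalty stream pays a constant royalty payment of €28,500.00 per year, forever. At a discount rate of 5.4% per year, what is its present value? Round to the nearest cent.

Level perpetuity: PV = C / r = €28,500.00 / 0.054 = €527,777.78

€527777.78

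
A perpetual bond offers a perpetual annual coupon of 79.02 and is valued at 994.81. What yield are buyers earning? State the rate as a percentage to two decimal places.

7.94%

P = C/r ⇒ r = C/P = 79.02/994.81 = 0.079432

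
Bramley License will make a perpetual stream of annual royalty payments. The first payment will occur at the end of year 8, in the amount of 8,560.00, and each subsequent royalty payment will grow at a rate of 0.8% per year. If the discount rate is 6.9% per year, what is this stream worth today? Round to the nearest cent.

Value at end of year 7: C₁ / (r − g) = 8,560.00 / (0.069 − 0.008) = 140,327.8689
Discount to today: PV = 140,327.8689 / (1 + 0.069)^7 = 140,327.8689 / 1.595306 = 87,962.99

87962.99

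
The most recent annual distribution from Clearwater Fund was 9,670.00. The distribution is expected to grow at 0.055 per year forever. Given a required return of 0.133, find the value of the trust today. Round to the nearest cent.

130792.95

D₁ = D₀ × (1 + g) = 9,670.00 × 1.055 = 10,201.8500
Growing perpetuity: P = D₁ / (r − g) = 10,201.8500 / (0.133 − 0.055) = 130,792.95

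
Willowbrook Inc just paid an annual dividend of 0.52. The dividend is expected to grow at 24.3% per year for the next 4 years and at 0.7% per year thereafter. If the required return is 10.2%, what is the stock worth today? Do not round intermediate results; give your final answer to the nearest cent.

D_1 = 0.64636
D_2 = 0.80343
D_3 = 0.99866
D_4 = 1.24133
Terminal value at year 4: TV = D_4×(1+g_2)/(r−g_2) = 1.25002/0.095 = 13.15812
P_0 = D_1/(1+r)^1 + D_2/(1+r)^2 + D_3/(1+r)^3 + D_4/(1+r)^4 + TV/(1+r)^4
    = 0.58653 + 0.66158 + 0.74623 + 0.84171 + 8.92211 = 11.75816

11.76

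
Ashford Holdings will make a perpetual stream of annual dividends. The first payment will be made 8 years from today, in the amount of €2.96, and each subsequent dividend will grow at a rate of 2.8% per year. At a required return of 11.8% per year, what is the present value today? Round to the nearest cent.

Value at end of year 7: C₁ / (r − g) = €2.96 / (0.118 − 0.028) = €32.8889
Discount to today: PV = €32.8889 / (1 + 0.118)^7 = €32.8889 / 2.183195 = €15.06

€15.06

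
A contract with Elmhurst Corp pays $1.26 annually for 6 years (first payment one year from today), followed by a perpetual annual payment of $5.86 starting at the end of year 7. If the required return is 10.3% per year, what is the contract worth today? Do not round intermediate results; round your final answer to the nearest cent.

$37.03

PV of 6-year annuity: $1.26 × [1 − (1+0.103)^−6] / 0.103 = 5.43972
Perpetuity value at year 6: $5.86 / 0.103 = 56.89320
PV of perpetuity: 56.89320 / (1+0.103)^6 = 31.59420
Total PV = 5.43972 + 31.59420 = 37.03391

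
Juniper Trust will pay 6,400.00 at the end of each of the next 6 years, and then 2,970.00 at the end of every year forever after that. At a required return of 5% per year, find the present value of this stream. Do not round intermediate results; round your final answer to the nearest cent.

76809.62

PV of 6-year annuity: 6,400.00 × [1 − (1+0.05)^−6] / 0.05 = 32484.42923
Perpetuity value at year 6: 2,970.00 / 0.05 = 59400.00000
PV of perpetuity: 59400.00000 / (1+0.05)^6 = 44325.19456
Total PV = 32484.42923 + 44325.19456 = 76809.62379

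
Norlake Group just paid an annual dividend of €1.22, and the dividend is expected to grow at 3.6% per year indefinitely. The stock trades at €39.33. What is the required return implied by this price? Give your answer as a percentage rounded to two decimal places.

6.81%

D₁ = €1.22 × 1.036 = €1.2639
P = D₁/(r − g) ⇒ r = D₁/P + g = €1.2639/€39.33 + 0.036 = 0.032136 + 0.036 = 0.068136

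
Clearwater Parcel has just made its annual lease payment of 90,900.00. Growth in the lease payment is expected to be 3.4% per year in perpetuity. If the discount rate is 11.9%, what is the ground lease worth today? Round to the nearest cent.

D₁ = D₀ × (1 + g) = 90,900.00 × 1.034 = 93,990.6000
Growing perpetuity: P = D₁ / (r − g) = 93,990.6000 / (0.119 − 0.034) = 1,105,771.76

1105771.76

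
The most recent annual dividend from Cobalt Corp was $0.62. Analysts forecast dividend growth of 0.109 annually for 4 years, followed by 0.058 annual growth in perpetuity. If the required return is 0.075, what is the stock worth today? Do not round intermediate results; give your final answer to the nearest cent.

D_1 = 0.68758
D_2 = 0.76253
D_3 = 0.84564
D_4 = 0.93782
Terminal value at year 4: TV = D_4×(1+g_2)/(r−g_2) = 0.99221/0.017 = 58.36529
P_0 = D_1/(1+r)^1 + D_2/(1+r)^2 + D_3/(1+r)^3 + D_4/(1+r)^4 + TV/(1+r)^4
    = 0.63961 + 0.65984 + 0.68071 + 0.70224 + 43.70396 = 46.38635

$46.39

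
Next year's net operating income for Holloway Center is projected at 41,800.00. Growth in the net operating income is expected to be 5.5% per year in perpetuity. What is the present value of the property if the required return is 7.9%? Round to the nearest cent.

1741666.67

Growing perpetuity: P = D₁ / (r − g) = 41,800.0000 / (0.079 − 0.055) = 1,741,666.67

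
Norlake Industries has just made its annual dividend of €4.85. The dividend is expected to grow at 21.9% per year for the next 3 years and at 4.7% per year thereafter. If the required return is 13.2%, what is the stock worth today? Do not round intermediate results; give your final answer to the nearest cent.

D_1 = 5.91215
D_2 = 7.20691
D_3 = 8.78522
Terminal value at year 3: TV = D_3×(1+g_2)/(r−g_2) = 9.19813/0.085 = 108.21329
P_0 = D_1/(1+r)^1 + D_2/(1+r)^2 + D_3/(1+r)^3 + TV/(1+r)^3
    = 5.22275 + 5.62414 + 6.05639 + 74.60043 = 91.50371

€91.50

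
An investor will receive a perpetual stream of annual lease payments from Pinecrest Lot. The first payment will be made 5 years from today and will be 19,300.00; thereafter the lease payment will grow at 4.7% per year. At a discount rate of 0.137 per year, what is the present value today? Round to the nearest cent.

Value at end of year 4: C₁ / (r − g) = 19,300.00 / (0.137 − 0.047) = 214,444.4444
Discount to today: PV = 214,444.4444 / (1 + 0.137)^4 = 214,444.4444 / 1.671252 = 128,313.67

128313.67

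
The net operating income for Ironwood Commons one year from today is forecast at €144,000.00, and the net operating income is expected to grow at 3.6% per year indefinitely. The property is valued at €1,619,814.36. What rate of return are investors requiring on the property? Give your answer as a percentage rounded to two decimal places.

P = D₁/(r − g) ⇒ r = D₁/P + g = €144,000.0000/€1,619,814.36 + 0.036 = 0.088899 + 0.036 = 0.124899

12.49%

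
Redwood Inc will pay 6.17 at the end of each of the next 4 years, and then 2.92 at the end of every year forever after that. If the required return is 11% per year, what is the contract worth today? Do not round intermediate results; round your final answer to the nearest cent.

36.63

PV of 4-year annuity: 6.17 × [1 − (1+0.11)^−4] / 0.11 = 19.14209
Perpetuity value at year 4: 2.92 / 0.11 = 26.54545
PV of perpetuity: 26.54545 / (1+0.11)^4 = 17.48631
Total PV = 19.14209 + 17.48631 = 36.62840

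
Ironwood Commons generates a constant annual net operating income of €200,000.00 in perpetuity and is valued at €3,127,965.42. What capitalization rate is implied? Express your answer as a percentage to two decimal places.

P = C/r ⇒ r = C/P = €200,000.00/€3,127,965.42 = 0.063939

6.39%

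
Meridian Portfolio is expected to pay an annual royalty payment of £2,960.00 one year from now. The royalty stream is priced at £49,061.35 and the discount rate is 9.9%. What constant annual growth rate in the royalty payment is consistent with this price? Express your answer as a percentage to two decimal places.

3.87%

P = D₁/(r−g) ⇒ g = r − D₁/P = 0.099 − £2,960.00/£49,061.35 = 0.038667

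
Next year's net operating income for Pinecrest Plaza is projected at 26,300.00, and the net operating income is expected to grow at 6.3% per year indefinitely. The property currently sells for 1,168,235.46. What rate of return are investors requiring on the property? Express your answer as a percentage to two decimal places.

8.55%

P = D₁/(r − g) ⇒ r = D₁/P + g = 26,300.0000/1,168,235.46 + 0.063 = 0.022513 + 0.063 = 0.085513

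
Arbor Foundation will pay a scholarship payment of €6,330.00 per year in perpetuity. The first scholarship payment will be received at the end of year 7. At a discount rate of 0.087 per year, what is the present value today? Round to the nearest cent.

€44106.97

Value at end of year 6: C / r = €6,330.00 / 0.087 = €72,758.6207
Discount to today: PV = €72,758.6207 / (1 + 0.087)^6 = €72,758.6207 / 1.649595 = €44,106.97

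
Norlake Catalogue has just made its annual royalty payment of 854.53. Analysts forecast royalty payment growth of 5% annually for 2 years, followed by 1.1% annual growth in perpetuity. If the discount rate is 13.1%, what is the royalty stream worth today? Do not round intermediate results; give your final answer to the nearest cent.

D_1 = 897.25650
D_2 = 942.11933
Terminal value at year 2: TV = D_2×(1+g_2)/(r−g_2) = 952.48264/0.12 = 7937.35531
P_0 = D_1/(1+r)^1 + D_2/(1+r)^2 + TV/(1+r)^2
    = 793.33024 + 736.51348 + 6205.12610 = 7734.96983

7734.97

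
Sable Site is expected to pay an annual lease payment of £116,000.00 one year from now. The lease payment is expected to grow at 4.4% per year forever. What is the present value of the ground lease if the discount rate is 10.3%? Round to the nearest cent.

Growing perpetuity: P = D₁ / (r − g) = £116,000.0000 / (0.103 − 0.044) = £1,966,101.69

£1966101.69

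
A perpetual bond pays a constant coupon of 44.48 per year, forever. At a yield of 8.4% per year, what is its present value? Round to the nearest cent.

529.52

Level perpetuity: PV = C / r = 44.48 / 0.084 = 529.52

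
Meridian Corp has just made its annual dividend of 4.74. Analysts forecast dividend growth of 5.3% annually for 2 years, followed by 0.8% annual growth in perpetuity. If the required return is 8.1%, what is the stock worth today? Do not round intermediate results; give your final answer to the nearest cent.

D_1 = 4.99122
D_2 = 5.25575
Terminal value at year 2: TV = D_2×(1+g_2)/(r−g_2) = 5.29780/0.073 = 72.57261
P_0 = D_1/(1+r)^1 + D_2/(1+r)^2 + TV/(1+r)^2
    = 4.61722 + 4.49763 + 62.10426 = 71.21911

71.22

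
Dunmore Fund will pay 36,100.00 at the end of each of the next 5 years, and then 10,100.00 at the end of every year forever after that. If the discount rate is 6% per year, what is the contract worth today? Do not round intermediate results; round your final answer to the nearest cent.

PV of 5-year annuity: 36,100.00 × [1 − (1+0.06)^−5] / 0.06 = 152066.33266
Perpetuity value at year 5: 10,100.00 / 0.06 = 168333.33333
PV of perpetuity: 168333.33333 / (1+0.06)^5 = 125788.45910
Total PV = 152066.33266 + 125788.45910 = 277854.79176

277854.79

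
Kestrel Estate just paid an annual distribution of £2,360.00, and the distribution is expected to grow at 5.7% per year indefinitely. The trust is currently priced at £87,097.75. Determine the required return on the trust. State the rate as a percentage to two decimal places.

D₁ = £2,360.00 × 1.057 = £2,494.5200
P = D₁/(r − g) ⇒ r = D₁/P + g = £2,494.5200/£87,097.75 + 0.057 = 0.028640 + 0.057 = 0.085640

8.56%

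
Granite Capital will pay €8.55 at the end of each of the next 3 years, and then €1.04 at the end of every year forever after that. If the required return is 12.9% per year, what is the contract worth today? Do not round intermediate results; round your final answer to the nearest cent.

PV of 3-year annuity: €8.55 × [1 − (1+0.129)^−3] / 0.129 = 20.22218
Perpetuity value at year 3: €1.04 / 0.129 = 8.06202
PV of perpetuity: 8.06202 / (1+0.129)^3 = 5.60224
Total PV = 20.22218 + 5.60224 = 25.82442

€25.82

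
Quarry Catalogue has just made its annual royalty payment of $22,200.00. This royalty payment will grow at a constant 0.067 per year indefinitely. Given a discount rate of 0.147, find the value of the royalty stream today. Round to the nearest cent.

$296092.50

D₁ = D₀ × (1 + g) = $22,200.00 × 1.067 = $23,687.4000
Growing perpetuity: P = D₁ / (r − g) = $23,687.4000 / (0.147 − 0.067) = $296,092.50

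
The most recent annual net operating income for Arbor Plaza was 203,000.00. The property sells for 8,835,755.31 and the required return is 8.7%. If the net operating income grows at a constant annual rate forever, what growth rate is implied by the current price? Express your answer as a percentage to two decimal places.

6.26%

P = D₀(1+g)/(r−g) ⇒ P(r−g) = D₀(1+g) ⇒ g(P+D₀) = P·r − D₀
g = (P·r − D₀)/(P + D₀) = (8,835,755.31×0.087 − 203,000.00) / (8,835,755.31 + 203,000.00) = 0.062587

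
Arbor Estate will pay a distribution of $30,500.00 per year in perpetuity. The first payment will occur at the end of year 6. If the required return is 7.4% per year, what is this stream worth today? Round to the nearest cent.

Value at end of year 5: C / r = $30,500.00 / 0.074 = $412,162.1622
Discount to today: PV = $412,162.1622 / (1 + 0.074)^5 = $412,162.1622 / 1.428964 = $288,434.17

$288434.17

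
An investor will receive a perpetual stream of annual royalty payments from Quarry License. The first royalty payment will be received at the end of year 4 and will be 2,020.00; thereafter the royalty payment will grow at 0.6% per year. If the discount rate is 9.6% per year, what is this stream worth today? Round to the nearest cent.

Value at end of year 3: C₁ / (r − g) = 2,020.00 / (0.096 − 0.006) = 22,444.4444
Discount to today: PV = 22,444.4444 / (1 + 0.096)^3 = 22,444.4444 / 1.316533 = 17,048.15

17048.15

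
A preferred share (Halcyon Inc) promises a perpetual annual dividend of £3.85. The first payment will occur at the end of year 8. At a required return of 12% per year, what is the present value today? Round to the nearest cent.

£14.51

Value at end of year 7: C / r = £3.85 / 0.12 = £32.0833
Discount to today: PV = £32.0833 / (1 + 0.12)^7 = £32.0833 / 2.210681 = £14.51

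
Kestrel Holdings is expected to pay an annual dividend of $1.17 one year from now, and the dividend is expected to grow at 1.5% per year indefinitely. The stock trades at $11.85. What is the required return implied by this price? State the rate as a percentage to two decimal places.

11.37%

P = D₁/(r − g) ⇒ r = D₁/P + g = $1.1700/$11.85 + 0.015 = 0.098734 + 0.015 = 0.113734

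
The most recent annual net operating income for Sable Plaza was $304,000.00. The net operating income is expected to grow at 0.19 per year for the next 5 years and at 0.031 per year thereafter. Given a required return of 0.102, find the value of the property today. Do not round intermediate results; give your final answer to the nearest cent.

D_1 = 361760.00000
D_2 = 430494.40000
D_3 = 512288.33600
D_4 = 609623.11984
D_5 = 725451.51261
Terminal value at year 5: TV = D_5×(1+g_2)/(r−g_2) = 747940.50950/0.071 = 10534373.37325
P_0 = D_1/(1+r)^1 + D_2/(1+r)^2 + D_3/(1+r)^3 + D_4/(1+r)^4 + D_5/(1+r)^5 + TV/(1+r)^5
    = 328275.86207 + 354490.26848 + 382798.02131 + 413366.28436 + 446375.57022 + 6481876.23805 = 8407182.24449

$8407182.24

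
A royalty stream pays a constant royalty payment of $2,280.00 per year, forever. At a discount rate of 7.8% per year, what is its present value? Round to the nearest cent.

$29230.77

Level perpetuity: PV = C / r = $2,280.00 / 0.078 = $29,230.77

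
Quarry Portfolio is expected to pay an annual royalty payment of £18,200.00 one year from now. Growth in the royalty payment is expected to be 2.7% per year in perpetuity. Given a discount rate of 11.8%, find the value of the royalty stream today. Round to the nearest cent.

Growing perpetuity: P = D₁ / (r − g) = £18,200.0000 / (0.118 − 0.027) = £200,000.00

£200000.00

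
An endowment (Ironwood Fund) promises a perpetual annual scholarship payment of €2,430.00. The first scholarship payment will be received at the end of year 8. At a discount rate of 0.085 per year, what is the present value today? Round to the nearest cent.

€16150.25

Value at end of year 7: C / r = €2,430.00 / 0.085 = €28,588.2353
Discount to today: PV = €28,588.2353 / (1 + 0.085)^7 = €28,588.2353 / 1.770142 = €16,150.25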